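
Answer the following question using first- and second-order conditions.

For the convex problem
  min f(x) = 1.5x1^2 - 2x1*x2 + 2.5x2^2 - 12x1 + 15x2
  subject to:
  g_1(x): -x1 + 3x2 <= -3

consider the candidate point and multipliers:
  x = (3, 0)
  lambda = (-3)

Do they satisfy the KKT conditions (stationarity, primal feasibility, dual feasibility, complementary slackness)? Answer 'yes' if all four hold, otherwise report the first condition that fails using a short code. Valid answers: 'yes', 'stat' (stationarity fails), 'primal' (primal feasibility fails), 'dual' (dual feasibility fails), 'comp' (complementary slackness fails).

Gradient of f: grad f(x) = Q x + c = (-3, 9)
Constraint values g_i(x) = a_i^T x - b_i:
  g_1((3, 0)) = 0
Stationarity residual: grad f(x) + sum_i lambda_i a_i = (0, 0)
  -> stationarity OK
Primal feasibility (all g_i <= 0): OK
Dual feasibility (all lambda_i >= 0): FAILS
Complementary slackness (lambda_i * g_i(x) = 0 for all i): OK

Verdict: the first failing condition is dual_feasibility -> dual.

dual


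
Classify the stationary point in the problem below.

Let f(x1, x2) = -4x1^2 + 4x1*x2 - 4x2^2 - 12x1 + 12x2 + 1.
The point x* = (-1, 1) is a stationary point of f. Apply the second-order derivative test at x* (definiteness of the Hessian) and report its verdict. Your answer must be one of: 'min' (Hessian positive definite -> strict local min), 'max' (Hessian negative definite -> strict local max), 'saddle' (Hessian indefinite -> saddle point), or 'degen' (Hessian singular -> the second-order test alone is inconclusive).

Compute the Hessian H = grad^2 f:
  H = [[-8, 4], [4, -8]]
Verify stationarity: grad f(x*) = H x* + g = (0, 0).
Eigenvalues of H: -12, -4.
Both eigenvalues < 0, so H is negative definite -> x* is a strict local max.

max


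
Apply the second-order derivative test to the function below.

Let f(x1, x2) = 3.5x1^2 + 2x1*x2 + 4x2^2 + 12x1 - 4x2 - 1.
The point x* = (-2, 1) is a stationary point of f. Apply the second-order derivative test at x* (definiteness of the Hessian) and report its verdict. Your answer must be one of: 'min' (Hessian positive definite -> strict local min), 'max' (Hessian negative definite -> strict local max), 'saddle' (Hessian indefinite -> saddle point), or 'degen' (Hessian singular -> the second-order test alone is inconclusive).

Compute the Hessian H = grad^2 f:
  H = [[7, 2], [2, 8]]
Verify stationarity: grad f(x*) = H x* + g = (0, 0).
Eigenvalues of H: 5.4384, 9.5616.
Both eigenvalues > 0, so H is positive definite -> x* is a strict local min.

min


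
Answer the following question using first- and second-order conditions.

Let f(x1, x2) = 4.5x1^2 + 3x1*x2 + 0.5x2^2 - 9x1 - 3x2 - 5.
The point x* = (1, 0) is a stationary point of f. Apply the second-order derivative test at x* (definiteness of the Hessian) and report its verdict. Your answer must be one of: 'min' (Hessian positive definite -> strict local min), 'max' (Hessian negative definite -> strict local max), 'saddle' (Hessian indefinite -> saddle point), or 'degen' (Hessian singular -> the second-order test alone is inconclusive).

Compute the Hessian H = grad^2 f:
  H = [[9, 3], [3, 1]]
Verify stationarity: grad f(x*) = H x* + g = (0, 0).
Eigenvalues of H: 0, 10.
H has a zero eigenvalue (singular; positive semidefinite but not definite), so H is neither positive definite, negative definite, nor indefinite. The second-order test alone is inconclusive -> degen.
(Indeed, f is constant along the null direction of H through x*, so x* is not a strict local extremum.)

degen


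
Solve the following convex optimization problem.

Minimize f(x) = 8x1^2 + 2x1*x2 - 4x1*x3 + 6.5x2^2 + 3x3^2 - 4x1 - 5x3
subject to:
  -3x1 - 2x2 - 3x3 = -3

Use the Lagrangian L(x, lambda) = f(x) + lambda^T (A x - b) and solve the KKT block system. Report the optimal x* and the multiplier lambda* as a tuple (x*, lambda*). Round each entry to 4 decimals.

Form the Lagrangian:
  L(x, lambda) = (1/2) x^T Q x + c^T x + lambda^T (A x - b)
Stationarity (grad_x L = 0): Q x + c + A^T lambda = 0.
Primal feasibility: A x = b.

This gives the KKT block system:
  [ Q   A^T ] [ x     ]   [-c ]
  [ A    0  ] [ lambda ] = [ b ]

Solving the linear system:
  x*      = (0.3424, -0.1469, 0.7555)
  lambda* = (-0.6123)
  f(x*)   = -3.492

x* = (0.3424, -0.1469, 0.7555), lambda* = (-0.6123)


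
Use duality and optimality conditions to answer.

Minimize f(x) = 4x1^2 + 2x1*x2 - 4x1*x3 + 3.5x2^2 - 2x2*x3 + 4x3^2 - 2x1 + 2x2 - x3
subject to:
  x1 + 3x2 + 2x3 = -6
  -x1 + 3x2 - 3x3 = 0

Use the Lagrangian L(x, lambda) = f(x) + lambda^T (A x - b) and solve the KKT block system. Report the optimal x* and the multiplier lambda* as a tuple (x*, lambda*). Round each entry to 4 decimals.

Form the Lagrangian:
  L(x, lambda) = (1/2) x^T Q x + c^T x + lambda^T (A x - b)
Stationarity (grad_x L = 0): Q x + c + A^T lambda = 0.
Primal feasibility: A x = b.

This gives the KKT block system:
  [ Q   A^T ] [ x     ]   [-c ]
  [ A    0  ] [ lambda ] = [ b ]

Solving the linear system:
  x*      = (-0.3252, -1.1783, -1.0699)
  lambda* = (2.1322, -0.546)
  f(x*)   = 6.0784

x* = (-0.3252, -1.1783, -1.0699), lambda* = (2.1322, -0.546)


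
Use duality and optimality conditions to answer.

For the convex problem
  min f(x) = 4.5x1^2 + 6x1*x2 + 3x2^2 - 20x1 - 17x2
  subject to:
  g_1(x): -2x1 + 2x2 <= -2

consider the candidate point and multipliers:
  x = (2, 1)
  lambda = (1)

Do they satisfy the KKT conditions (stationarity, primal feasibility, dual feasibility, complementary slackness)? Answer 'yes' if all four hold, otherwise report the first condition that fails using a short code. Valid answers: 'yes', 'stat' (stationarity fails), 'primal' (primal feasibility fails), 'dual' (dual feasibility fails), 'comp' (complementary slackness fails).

Gradient of f: grad f(x) = Q x + c = (4, 1)
Constraint values g_i(x) = a_i^T x - b_i:
  g_1((2, 1)) = 0
Stationarity residual: grad f(x) + sum_i lambda_i a_i = (2, 3)
  -> stationarity FAILS
Primal feasibility (all g_i <= 0): OK
Dual feasibility (all lambda_i >= 0): OK
Complementary slackness (lambda_i * g_i(x) = 0 for all i): OK

Verdict: the first failing condition is stationarity -> stat.

stat


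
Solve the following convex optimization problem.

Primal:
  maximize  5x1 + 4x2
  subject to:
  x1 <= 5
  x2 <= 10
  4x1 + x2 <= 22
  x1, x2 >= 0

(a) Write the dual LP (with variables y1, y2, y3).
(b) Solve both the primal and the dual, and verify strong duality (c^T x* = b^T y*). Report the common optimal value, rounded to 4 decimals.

The standard primal-dual pair for 'max c^T x s.t. A x <= b, x >= 0' is:
  Dual:  min b^T y  s.t.  A^T y >= c,  y >= 0.

So the dual LP is:
  minimize  5y1 + 10y2 + 22y3
  subject to:
    y1 + 4y3 >= 5
    y2 + y3 >= 4
    y1, y2, y3 >= 0

Solving the primal: x* = (3, 10).
  primal value c^T x* = 55.
Solving the dual: y* = (0, 2.75, 1.25).
  dual value b^T y* = 55.
Strong duality: c^T x* = b^T y*. Confirmed.

55


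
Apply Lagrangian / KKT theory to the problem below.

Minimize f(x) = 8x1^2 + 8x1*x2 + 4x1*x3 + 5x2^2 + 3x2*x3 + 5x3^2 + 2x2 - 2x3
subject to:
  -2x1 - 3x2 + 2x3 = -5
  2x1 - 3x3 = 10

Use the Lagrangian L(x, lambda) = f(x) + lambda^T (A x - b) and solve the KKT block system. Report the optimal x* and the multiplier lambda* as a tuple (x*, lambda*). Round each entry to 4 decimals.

Form the Lagrangian:
  L(x, lambda) = (1/2) x^T Q x + c^T x + lambda^T (A x - b)
Stationarity (grad_x L = 0): Q x + c + A^T lambda = 0.
Primal feasibility: A x = b.

This gives the KKT block system:
  [ Q   A^T ] [ x     ]   [-c ]
  [ A    0  ] [ lambda ] = [ b ]

Solving the linear system:
  x*      = (1.8066, -0.957, -2.129)
  lambda* = (0.1652, -6.2014)
  f(x*)   = 32.5916

x* = (1.8066, -0.957, -2.129), lambda* = (0.1652, -6.2014)


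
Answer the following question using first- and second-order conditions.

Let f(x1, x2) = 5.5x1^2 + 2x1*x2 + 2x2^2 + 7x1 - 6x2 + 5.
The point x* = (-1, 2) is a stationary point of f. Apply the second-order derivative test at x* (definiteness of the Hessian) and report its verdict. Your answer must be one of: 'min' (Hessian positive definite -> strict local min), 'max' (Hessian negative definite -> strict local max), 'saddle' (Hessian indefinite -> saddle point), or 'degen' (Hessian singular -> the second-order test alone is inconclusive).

Compute the Hessian H = grad^2 f:
  H = [[11, 2], [2, 4]]
Verify stationarity: grad f(x*) = H x* + g = (0, 0).
Eigenvalues of H: 3.4689, 11.5311.
Both eigenvalues > 0, so H is positive definite -> x* is a strict local min.

min


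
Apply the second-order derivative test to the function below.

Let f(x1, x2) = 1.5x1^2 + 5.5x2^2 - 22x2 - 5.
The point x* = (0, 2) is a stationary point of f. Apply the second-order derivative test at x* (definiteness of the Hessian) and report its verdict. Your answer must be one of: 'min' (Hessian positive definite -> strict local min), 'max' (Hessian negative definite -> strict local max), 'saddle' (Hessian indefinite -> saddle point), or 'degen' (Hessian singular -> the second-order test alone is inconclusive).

Compute the Hessian H = grad^2 f:
  H = [[3, 0], [0, 11]]
Verify stationarity: grad f(x*) = H x* + g = (0, 0).
Eigenvalues of H: 3, 11.
Both eigenvalues > 0, so H is positive definite -> x* is a strict local min.

min


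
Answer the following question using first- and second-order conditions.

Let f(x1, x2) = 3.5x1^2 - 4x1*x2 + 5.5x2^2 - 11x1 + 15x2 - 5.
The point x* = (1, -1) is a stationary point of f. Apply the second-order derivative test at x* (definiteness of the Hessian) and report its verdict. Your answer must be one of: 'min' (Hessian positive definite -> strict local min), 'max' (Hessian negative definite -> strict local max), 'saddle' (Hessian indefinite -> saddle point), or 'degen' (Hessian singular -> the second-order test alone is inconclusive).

Compute the Hessian H = grad^2 f:
  H = [[7, -4], [-4, 11]]
Verify stationarity: grad f(x*) = H x* + g = (0, 0).
Eigenvalues of H: 4.5279, 13.4721.
Both eigenvalues > 0, so H is positive definite -> x* is a strict local min.

min


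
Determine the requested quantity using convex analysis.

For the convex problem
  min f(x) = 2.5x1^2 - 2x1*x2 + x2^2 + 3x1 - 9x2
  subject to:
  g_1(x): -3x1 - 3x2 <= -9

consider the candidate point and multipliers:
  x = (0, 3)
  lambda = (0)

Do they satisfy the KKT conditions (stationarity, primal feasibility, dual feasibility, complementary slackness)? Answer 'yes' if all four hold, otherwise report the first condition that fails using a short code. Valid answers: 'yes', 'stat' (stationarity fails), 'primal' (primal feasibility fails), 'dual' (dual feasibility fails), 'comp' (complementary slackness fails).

Gradient of f: grad f(x) = Q x + c = (-3, -3)
Constraint values g_i(x) = a_i^T x - b_i:
  g_1((0, 3)) = 0
Stationarity residual: grad f(x) + sum_i lambda_i a_i = (-3, -3)
  -> stationarity FAILS
Primal feasibility (all g_i <= 0): OK
Dual feasibility (all lambda_i >= 0): OK
Complementary slackness (lambda_i * g_i(x) = 0 for all i): OK

Verdict: the first failing condition is stationarity -> stat.

stat


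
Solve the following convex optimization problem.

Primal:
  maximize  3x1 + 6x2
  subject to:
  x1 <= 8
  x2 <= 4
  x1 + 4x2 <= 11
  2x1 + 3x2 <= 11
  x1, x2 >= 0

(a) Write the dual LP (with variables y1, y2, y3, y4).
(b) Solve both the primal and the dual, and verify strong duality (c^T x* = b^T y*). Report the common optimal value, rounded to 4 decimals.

The standard primal-dual pair for 'max c^T x s.t. A x <= b, x >= 0' is:
  Dual:  min b^T y  s.t.  A^T y >= c,  y >= 0.

So the dual LP is:
  minimize  8y1 + 4y2 + 11y3 + 11y4
  subject to:
    y1 + y3 + 2y4 >= 3
    y2 + 4y3 + 3y4 >= 6
    y1, y2, y3, y4 >= 0

Solving the primal: x* = (2.2, 2.2).
  primal value c^T x* = 19.8.
Solving the dual: y* = (0, 0, 0.6, 1.2).
  dual value b^T y* = 19.8.
Strong duality: c^T x* = b^T y*. Confirmed.

19.8


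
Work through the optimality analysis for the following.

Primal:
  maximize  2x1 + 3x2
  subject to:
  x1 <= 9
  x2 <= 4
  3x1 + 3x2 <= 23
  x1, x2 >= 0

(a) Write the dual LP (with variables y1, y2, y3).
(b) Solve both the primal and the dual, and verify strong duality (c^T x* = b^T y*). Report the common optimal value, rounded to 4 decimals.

The standard primal-dual pair for 'max c^T x s.t. A x <= b, x >= 0' is:
  Dual:  min b^T y  s.t.  A^T y >= c,  y >= 0.

So the dual LP is:
  minimize  9y1 + 4y2 + 23y3
  subject to:
    y1 + 3y3 >= 2
    y2 + 3y3 >= 3
    y1, y2, y3 >= 0

Solving the primal: x* = (3.6667, 4).
  primal value c^T x* = 19.3333.
Solving the dual: y* = (0, 1, 0.6667).
  dual value b^T y* = 19.3333.
Strong duality: c^T x* = b^T y*. Confirmed.

19.3333


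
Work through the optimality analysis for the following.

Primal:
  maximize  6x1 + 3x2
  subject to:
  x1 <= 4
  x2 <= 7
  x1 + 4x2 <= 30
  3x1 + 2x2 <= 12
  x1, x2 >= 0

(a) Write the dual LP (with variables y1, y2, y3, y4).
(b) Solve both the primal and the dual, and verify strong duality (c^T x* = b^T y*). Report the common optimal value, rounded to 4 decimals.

The standard primal-dual pair for 'max c^T x s.t. A x <= b, x >= 0' is:
  Dual:  min b^T y  s.t.  A^T y >= c,  y >= 0.

So the dual LP is:
  minimize  4y1 + 7y2 + 30y3 + 12y4
  subject to:
    y1 + y3 + 3y4 >= 6
    y2 + 4y3 + 2y4 >= 3
    y1, y2, y3, y4 >= 0

Solving the primal: x* = (4, 0).
  primal value c^T x* = 24.
Solving the dual: y* = (1.5, 0, 0, 1.5).
  dual value b^T y* = 24.
Strong duality: c^T x* = b^T y*. Confirmed.

24


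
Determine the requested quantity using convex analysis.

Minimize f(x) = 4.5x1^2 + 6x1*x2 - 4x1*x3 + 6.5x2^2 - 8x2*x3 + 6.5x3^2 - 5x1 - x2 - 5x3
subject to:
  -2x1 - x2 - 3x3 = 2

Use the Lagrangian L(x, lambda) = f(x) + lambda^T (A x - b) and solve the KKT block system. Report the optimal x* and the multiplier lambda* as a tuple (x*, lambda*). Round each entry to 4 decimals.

Form the Lagrangian:
  L(x, lambda) = (1/2) x^T Q x + c^T x + lambda^T (A x - b)
Stationarity (grad_x L = 0): Q x + c + A^T lambda = 0.
Primal feasibility: A x = b.

This gives the KKT block system:
  [ Q   A^T ] [ x     ]   [-c ]
  [ A    0  ] [ lambda ] = [ b ]

Solving the linear system:
  x*      = (0.0271, -0.4708, -0.5278)
  lambda* = (-2.7347)
  f(x*)   = 4.2218

x* = (0.0271, -0.4708, -0.5278), lambda* = (-2.7347)


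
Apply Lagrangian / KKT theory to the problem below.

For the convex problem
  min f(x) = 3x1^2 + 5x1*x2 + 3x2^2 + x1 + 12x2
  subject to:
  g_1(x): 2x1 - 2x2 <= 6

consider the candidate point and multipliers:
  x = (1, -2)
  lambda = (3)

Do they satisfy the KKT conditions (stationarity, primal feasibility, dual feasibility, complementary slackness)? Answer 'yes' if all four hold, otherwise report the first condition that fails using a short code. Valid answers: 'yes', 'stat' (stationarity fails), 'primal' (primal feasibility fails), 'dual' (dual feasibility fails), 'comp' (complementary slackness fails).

Gradient of f: grad f(x) = Q x + c = (-3, 5)
Constraint values g_i(x) = a_i^T x - b_i:
  g_1((1, -2)) = 0
Stationarity residual: grad f(x) + sum_i lambda_i a_i = (3, -1)
  -> stationarity FAILS
Primal feasibility (all g_i <= 0): OK
Dual feasibility (all lambda_i >= 0): OK
Complementary slackness (lambda_i * g_i(x) = 0 for all i): OK

Verdict: the first failing condition is stationarity -> stat.

stat


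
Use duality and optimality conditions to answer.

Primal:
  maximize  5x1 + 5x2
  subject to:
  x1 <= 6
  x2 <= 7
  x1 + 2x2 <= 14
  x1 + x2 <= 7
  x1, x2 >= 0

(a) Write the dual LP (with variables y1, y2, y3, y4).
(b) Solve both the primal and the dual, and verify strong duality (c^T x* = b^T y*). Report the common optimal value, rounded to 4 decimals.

The standard primal-dual pair for 'max c^T x s.t. A x <= b, x >= 0' is:
  Dual:  min b^T y  s.t.  A^T y >= c,  y >= 0.

So the dual LP is:
  minimize  6y1 + 7y2 + 14y3 + 7y4
  subject to:
    y1 + y3 + y4 >= 5
    y2 + 2y3 + y4 >= 5
    y1, y2, y3, y4 >= 0

Solving the primal: x* = (6, 1).
  primal value c^T x* = 35.
Solving the dual: y* = (0, 0, 0, 5).
  dual value b^T y* = 35.
Strong duality: c^T x* = b^T y*. Confirmed.

35


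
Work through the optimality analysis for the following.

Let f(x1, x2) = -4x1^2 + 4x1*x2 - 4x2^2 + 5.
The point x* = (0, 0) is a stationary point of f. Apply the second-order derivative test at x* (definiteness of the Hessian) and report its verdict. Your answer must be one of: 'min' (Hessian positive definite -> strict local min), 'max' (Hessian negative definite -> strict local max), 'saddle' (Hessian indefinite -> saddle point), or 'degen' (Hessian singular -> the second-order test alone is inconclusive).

Compute the Hessian H = grad^2 f:
  H = [[-8, 4], [4, -8]]
Verify stationarity: grad f(x*) = H x* + g = (0, 0).
Eigenvalues of H: -12, -4.
Both eigenvalues < 0, so H is negative definite -> x* is a strict local max.

max


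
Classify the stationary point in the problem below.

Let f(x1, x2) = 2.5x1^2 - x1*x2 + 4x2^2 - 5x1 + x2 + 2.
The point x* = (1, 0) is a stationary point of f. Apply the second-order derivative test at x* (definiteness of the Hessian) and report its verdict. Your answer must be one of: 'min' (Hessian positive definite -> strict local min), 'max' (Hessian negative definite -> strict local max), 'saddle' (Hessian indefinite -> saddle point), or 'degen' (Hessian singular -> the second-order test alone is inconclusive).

Compute the Hessian H = grad^2 f:
  H = [[5, -1], [-1, 8]]
Verify stationarity: grad f(x*) = H x* + g = (0, 0).
Eigenvalues of H: 4.6972, 8.3028.
Both eigenvalues > 0, so H is positive definite -> x* is a strict local min.

min


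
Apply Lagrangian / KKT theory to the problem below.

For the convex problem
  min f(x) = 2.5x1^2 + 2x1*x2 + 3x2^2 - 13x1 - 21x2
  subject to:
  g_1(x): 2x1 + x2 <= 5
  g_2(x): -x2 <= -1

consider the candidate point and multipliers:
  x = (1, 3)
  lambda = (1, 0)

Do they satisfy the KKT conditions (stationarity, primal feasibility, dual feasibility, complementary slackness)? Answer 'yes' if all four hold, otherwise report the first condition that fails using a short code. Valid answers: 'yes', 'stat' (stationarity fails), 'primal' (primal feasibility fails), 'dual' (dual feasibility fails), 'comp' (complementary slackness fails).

Gradient of f: grad f(x) = Q x + c = (-2, -1)
Constraint values g_i(x) = a_i^T x - b_i:
  g_1((1, 3)) = 0
  g_2((1, 3)) = -2
Stationarity residual: grad f(x) + sum_i lambda_i a_i = (0, 0)
  -> stationarity OK
Primal feasibility (all g_i <= 0): OK
Dual feasibility (all lambda_i >= 0): OK
Complementary slackness (lambda_i * g_i(x) = 0 for all i): OK

Verdict: yes, KKT holds.

yes


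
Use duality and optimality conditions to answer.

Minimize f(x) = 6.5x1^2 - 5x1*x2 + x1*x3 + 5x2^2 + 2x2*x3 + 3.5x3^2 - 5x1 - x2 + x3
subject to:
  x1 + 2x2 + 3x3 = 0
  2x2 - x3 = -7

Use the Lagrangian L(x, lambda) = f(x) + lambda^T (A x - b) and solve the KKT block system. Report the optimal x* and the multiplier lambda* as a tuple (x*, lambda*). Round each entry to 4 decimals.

Form the Lagrangian:
  L(x, lambda) = (1/2) x^T Q x + c^T x + lambda^T (A x - b)
Stationarity (grad_x L = 0): Q x + c + A^T lambda = 0.
Primal feasibility: A x = b.

This gives the KKT block system:
  [ Q   A^T ] [ x     ]   [-c ]
  [ A    0  ] [ lambda ] = [ b ]

Solving the linear system:
  x*      = (-0.7495, -2.5313, 1.9374)
  lambda* = (0.149, 9.1965)
  f(x*)   = 36.2959

x* = (-0.7495, -2.5313, 1.9374), lambda* = (0.149, 9.1965)


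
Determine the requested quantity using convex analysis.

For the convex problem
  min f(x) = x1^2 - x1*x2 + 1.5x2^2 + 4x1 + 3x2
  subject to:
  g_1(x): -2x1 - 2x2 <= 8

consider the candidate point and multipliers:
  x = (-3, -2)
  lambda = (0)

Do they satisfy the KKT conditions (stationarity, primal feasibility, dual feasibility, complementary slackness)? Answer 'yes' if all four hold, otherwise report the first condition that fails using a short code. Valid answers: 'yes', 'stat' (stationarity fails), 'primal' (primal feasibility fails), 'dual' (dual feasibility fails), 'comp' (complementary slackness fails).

Gradient of f: grad f(x) = Q x + c = (0, 0)
Constraint values g_i(x) = a_i^T x - b_i:
  g_1((-3, -2)) = 2
Stationarity residual: grad f(x) + sum_i lambda_i a_i = (0, 0)
  -> stationarity OK
Primal feasibility (all g_i <= 0): FAILS
Dual feasibility (all lambda_i >= 0): OK
Complementary slackness (lambda_i * g_i(x) = 0 for all i): OK

Verdict: the first failing condition is primal_feasibility -> primal.

primal


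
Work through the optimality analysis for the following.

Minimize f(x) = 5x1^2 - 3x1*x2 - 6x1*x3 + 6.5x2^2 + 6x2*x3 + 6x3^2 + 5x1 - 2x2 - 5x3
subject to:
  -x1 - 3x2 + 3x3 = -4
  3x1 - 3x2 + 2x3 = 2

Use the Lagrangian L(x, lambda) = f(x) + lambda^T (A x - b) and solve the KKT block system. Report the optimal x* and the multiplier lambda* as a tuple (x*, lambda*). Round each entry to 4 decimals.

Form the Lagrangian:
  L(x, lambda) = (1/2) x^T Q x + c^T x + lambda^T (A x - b)
Stationarity (grad_x L = 0): Q x + c + A^T lambda = 0.
Primal feasibility: A x = b.

This gives the KKT block system:
  [ Q   A^T ] [ x     ]   [-c ]
  [ A    0  ] [ lambda ] = [ b ]

Solving the linear system:
  x*      = (1.5054, 0.8532, 0.0216)
  lambda* = (5.5174, -3.9491)
  f(x*)   = 17.8402

x* = (1.5054, 0.8532, 0.0216), lambda* = (5.5174, -3.9491)


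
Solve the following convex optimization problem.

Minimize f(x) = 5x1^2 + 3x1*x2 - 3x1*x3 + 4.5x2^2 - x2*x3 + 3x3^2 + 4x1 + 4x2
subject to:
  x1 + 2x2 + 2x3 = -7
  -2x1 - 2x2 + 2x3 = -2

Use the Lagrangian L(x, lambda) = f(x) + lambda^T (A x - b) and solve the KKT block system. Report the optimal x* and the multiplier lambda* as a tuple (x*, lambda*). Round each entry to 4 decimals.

Form the Lagrangian:
  L(x, lambda) = (1/2) x^T Q x + c^T x + lambda^T (A x - b)
Stationarity (grad_x L = 0): Q x + c + A^T lambda = 0.
Primal feasibility: A x = b.

This gives the KKT block system:
  [ Q   A^T ] [ x     ]   [-c ]
  [ A    0  ] [ lambda ] = [ b ]

Solving the linear system:
  x*      = (-0.7834, -0.6624, -2.4459)
  lambda* = (3.3822, 2.449)
  f(x*)   = 11.3949

x* = (-0.7834, -0.6624, -2.4459), lambda* = (3.3822, 2.449)


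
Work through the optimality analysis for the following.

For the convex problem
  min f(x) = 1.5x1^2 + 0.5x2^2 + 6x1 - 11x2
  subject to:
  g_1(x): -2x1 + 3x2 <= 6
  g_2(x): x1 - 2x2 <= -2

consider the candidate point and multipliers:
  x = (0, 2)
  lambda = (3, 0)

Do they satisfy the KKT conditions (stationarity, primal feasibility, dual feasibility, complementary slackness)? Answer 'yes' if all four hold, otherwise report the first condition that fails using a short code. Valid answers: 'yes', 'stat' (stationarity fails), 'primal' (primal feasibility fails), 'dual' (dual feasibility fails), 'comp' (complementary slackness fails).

Gradient of f: grad f(x) = Q x + c = (6, -9)
Constraint values g_i(x) = a_i^T x - b_i:
  g_1((0, 2)) = 0
  g_2((0, 2)) = -2
Stationarity residual: grad f(x) + sum_i lambda_i a_i = (0, 0)
  -> stationarity OK
Primal feasibility (all g_i <= 0): OK
Dual feasibility (all lambda_i >= 0): OK
Complementary slackness (lambda_i * g_i(x) = 0 for all i): OK

Verdict: yes, KKT holds.

yes


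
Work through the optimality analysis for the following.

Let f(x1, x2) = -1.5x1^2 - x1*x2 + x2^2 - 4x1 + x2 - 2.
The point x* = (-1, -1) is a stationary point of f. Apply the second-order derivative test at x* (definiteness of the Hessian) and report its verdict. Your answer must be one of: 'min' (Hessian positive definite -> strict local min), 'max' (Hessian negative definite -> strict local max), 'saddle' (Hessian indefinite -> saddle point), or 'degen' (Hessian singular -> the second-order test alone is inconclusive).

Compute the Hessian H = grad^2 f:
  H = [[-3, -1], [-1, 2]]
Verify stationarity: grad f(x*) = H x* + g = (0, 0).
Eigenvalues of H: -3.1926, 2.1926.
Eigenvalues have mixed signs, so H is indefinite -> x* is a saddle point.

saddle


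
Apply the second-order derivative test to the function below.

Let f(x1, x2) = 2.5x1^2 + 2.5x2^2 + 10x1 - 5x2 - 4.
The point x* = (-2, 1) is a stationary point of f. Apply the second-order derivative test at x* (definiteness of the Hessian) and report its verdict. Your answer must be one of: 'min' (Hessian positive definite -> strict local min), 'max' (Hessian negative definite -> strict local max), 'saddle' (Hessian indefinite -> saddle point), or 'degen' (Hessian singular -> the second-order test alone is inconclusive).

Compute the Hessian H = grad^2 f:
  H = [[5, 0], [0, 5]]
Verify stationarity: grad f(x*) = H x* + g = (0, 0).
Eigenvalues of H: 5, 5.
Both eigenvalues > 0, so H is positive definite -> x* is a strict local min.

min


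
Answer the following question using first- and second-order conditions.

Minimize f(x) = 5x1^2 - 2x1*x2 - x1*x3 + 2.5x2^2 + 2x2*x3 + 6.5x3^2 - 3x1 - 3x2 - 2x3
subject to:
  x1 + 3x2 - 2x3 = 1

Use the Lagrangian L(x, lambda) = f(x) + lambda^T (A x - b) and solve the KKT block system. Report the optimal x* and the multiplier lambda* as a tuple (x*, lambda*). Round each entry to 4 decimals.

Form the Lagrangian:
  L(x, lambda) = (1/2) x^T Q x + c^T x + lambda^T (A x - b)
Stationarity (grad_x L = 0): Q x + c + A^T lambda = 0.
Primal feasibility: A x = b.

This gives the KKT block system:
  [ Q   A^T ] [ x     ]   [-c ]
  [ A    0  ] [ lambda ] = [ b ]

Solving the linear system:
  x*      = (0.3411, 0.3547, 0.2026)
  lambda* = (0.5011)
  f(x*)   = -1.4969

x* = (0.3411, 0.3547, 0.2026), lambda* = (0.5011)


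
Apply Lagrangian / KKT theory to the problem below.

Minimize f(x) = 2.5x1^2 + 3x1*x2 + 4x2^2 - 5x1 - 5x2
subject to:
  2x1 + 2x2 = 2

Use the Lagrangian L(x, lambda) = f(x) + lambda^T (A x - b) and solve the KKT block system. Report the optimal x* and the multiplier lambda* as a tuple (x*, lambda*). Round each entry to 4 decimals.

Form the Lagrangian:
  L(x, lambda) = (1/2) x^T Q x + c^T x + lambda^T (A x - b)
Stationarity (grad_x L = 0): Q x + c + A^T lambda = 0.
Primal feasibility: A x = b.

This gives the KKT block system:
  [ Q   A^T ] [ x     ]   [-c ]
  [ A    0  ] [ lambda ] = [ b ]

Solving the linear system:
  x*      = (0.7143, 0.2857)
  lambda* = (0.2857)
  f(x*)   = -2.7857

x* = (0.7143, 0.2857), lambda* = (0.2857)


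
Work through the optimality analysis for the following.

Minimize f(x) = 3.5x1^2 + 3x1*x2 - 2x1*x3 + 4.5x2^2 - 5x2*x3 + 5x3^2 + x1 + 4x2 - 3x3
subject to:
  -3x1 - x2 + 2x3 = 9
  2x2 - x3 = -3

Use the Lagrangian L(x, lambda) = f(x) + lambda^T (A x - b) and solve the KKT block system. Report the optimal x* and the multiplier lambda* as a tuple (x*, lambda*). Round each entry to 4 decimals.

Form the Lagrangian:
  L(x, lambda) = (1/2) x^T Q x + c^T x + lambda^T (A x - b)
Stationarity (grad_x L = 0): Q x + c + A^T lambda = 0.
Primal feasibility: A x = b.

This gives the KKT block system:
  [ Q   A^T ] [ x     ]   [-c ]
  [ A    0  ] [ lambda ] = [ b ]

Solving the linear system:
  x*      = (-1.9412, -0.9412, 1.1176)
  lambda* = (-5.8824, 5)
  f(x*)   = 29.4412

x* = (-1.9412, -0.9412, 1.1176), lambda* = (-5.8824, 5)


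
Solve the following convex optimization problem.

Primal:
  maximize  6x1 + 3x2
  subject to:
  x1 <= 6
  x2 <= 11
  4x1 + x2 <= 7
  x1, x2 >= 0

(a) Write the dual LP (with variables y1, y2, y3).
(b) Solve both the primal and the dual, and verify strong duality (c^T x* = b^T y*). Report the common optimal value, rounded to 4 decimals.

The standard primal-dual pair for 'max c^T x s.t. A x <= b, x >= 0' is:
  Dual:  min b^T y  s.t.  A^T y >= c,  y >= 0.

So the dual LP is:
  minimize  6y1 + 11y2 + 7y3
  subject to:
    y1 + 4y3 >= 6
    y2 + y3 >= 3
    y1, y2, y3 >= 0

Solving the primal: x* = (0, 7).
  primal value c^T x* = 21.
Solving the dual: y* = (0, 0, 3).
  dual value b^T y* = 21.
Strong duality: c^T x* = b^T y*. Confirmed.

21


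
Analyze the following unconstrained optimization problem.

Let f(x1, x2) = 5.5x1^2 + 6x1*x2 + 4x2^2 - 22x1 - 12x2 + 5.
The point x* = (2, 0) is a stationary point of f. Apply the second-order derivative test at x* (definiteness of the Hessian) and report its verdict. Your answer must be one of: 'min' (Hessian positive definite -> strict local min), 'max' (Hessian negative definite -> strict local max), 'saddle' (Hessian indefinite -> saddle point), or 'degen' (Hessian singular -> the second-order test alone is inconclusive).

Compute the Hessian H = grad^2 f:
  H = [[11, 6], [6, 8]]
Verify stationarity: grad f(x*) = H x* + g = (0, 0).
Eigenvalues of H: 3.3153, 15.6847.
Both eigenvalues > 0, so H is positive definite -> x* is a strict local min.

min


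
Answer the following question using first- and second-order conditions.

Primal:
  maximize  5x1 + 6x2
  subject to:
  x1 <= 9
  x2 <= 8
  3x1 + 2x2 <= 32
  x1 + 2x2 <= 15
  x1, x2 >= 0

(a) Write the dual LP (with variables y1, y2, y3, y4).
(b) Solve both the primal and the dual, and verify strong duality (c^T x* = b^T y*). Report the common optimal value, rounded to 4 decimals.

The standard primal-dual pair for 'max c^T x s.t. A x <= b, x >= 0' is:
  Dual:  min b^T y  s.t.  A^T y >= c,  y >= 0.

So the dual LP is:
  minimize  9y1 + 8y2 + 32y3 + 15y4
  subject to:
    y1 + 3y3 + y4 >= 5
    y2 + 2y3 + 2y4 >= 6
    y1, y2, y3, y4 >= 0

Solving the primal: x* = (8.5, 3.25).
  primal value c^T x* = 62.
Solving the dual: y* = (0, 0, 1, 2).
  dual value b^T y* = 62.
Strong duality: c^T x* = b^T y*. Confirmed.

62


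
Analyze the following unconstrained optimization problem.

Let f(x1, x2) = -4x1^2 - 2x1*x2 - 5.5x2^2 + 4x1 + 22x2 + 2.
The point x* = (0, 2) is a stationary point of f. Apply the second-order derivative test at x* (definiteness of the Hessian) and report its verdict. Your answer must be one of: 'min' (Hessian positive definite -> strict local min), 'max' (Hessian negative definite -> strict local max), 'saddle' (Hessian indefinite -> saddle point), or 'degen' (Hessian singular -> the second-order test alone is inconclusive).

Compute the Hessian H = grad^2 f:
  H = [[-8, -2], [-2, -11]]
Verify stationarity: grad f(x*) = H x* + g = (0, 0).
Eigenvalues of H: -12, -7.
Both eigenvalues < 0, so H is negative definite -> x* is a strict local max.

max


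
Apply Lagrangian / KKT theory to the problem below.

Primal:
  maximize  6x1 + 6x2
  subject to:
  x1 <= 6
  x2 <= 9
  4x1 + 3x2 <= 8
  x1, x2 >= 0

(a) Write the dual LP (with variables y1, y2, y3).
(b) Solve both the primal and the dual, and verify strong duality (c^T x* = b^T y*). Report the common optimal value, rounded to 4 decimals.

The standard primal-dual pair for 'max c^T x s.t. A x <= b, x >= 0' is:
  Dual:  min b^T y  s.t.  A^T y >= c,  y >= 0.

So the dual LP is:
  minimize  6y1 + 9y2 + 8y3
  subject to:
    y1 + 4y3 >= 6
    y2 + 3y3 >= 6
    y1, y2, y3 >= 0

Solving the primal: x* = (0, 2.6667).
  primal value c^T x* = 16.
Solving the dual: y* = (0, 0, 2).
  dual value b^T y* = 16.
Strong duality: c^T x* = b^T y*. Confirmed.

16


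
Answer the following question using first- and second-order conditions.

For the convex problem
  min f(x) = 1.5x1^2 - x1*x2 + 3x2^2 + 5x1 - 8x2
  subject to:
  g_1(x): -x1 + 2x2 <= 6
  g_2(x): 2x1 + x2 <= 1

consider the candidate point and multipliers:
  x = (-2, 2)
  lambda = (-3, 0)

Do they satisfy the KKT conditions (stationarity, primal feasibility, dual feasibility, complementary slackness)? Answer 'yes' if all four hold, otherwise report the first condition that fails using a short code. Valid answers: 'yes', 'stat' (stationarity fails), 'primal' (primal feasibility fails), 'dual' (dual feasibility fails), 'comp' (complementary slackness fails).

Gradient of f: grad f(x) = Q x + c = (-3, 6)
Constraint values g_i(x) = a_i^T x - b_i:
  g_1((-2, 2)) = 0
  g_2((-2, 2)) = -3
Stationarity residual: grad f(x) + sum_i lambda_i a_i = (0, 0)
  -> stationarity OK
Primal feasibility (all g_i <= 0): OK
Dual feasibility (all lambda_i >= 0): FAILS
Complementary slackness (lambda_i * g_i(x) = 0 for all i): OK

Verdict: the first failing condition is dual_feasibility -> dual.

dual


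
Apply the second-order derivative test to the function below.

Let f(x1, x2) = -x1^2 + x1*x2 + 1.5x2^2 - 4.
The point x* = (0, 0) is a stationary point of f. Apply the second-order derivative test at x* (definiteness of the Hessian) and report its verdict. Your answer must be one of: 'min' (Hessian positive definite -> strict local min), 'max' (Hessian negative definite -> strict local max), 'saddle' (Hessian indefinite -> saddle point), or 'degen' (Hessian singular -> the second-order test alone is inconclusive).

Compute the Hessian H = grad^2 f:
  H = [[-2, 1], [1, 3]]
Verify stationarity: grad f(x*) = H x* + g = (0, 0).
Eigenvalues of H: -2.1926, 3.1926.
Eigenvalues have mixed signs, so H is indefinite -> x* is a saddle point.

saddle


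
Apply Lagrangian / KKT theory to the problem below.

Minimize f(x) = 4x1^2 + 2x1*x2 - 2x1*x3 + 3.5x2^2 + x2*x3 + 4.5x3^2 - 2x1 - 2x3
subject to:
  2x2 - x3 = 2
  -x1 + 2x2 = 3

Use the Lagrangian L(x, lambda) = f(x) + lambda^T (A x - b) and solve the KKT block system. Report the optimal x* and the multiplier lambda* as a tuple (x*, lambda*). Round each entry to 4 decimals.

Form the Lagrangian:
  L(x, lambda) = (1/2) x^T Q x + c^T x + lambda^T (A x - b)
Stationarity (grad_x L = 0): Q x + c + A^T lambda = 0.
Primal feasibility: A x = b.

This gives the KKT block system:
  [ Q   A^T ] [ x     ]   [-c ]
  [ A    0  ] [ lambda ] = [ b ]

Solving the linear system:
  x*      = (-0.7465, 1.1268, 0.2535)
  lambda* = (2.9014, -6.2254)
  f(x*)   = 6.9296

x* = (-0.7465, 1.1268, 0.2535), lambda* = (2.9014, -6.2254)


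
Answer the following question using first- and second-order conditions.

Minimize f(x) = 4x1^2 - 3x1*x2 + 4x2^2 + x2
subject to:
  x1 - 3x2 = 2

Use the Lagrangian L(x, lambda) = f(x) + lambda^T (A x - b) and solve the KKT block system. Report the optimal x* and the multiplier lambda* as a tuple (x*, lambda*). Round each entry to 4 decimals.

Form the Lagrangian:
  L(x, lambda) = (1/2) x^T Q x + c^T x + lambda^T (A x - b)
Stationarity (grad_x L = 0): Q x + c + A^T lambda = 0.
Primal feasibility: A x = b.

This gives the KKT block system:
  [ Q   A^T ] [ x     ]   [-c ]
  [ A    0  ] [ lambda ] = [ b ]

Solving the linear system:
  x*      = (-0.0806, -0.6935)
  lambda* = (-1.4355)
  f(x*)   = 1.0887

x* = (-0.0806, -0.6935), lambda* = (-1.4355)


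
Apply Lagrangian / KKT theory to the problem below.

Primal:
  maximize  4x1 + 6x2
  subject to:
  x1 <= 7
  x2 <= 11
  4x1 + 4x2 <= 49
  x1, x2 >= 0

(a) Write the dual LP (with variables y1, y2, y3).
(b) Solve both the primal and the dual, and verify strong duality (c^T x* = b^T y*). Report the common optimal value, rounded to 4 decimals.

The standard primal-dual pair for 'max c^T x s.t. A x <= b, x >= 0' is:
  Dual:  min b^T y  s.t.  A^T y >= c,  y >= 0.

So the dual LP is:
  minimize  7y1 + 11y2 + 49y3
  subject to:
    y1 + 4y3 >= 4
    y2 + 4y3 >= 6
    y1, y2, y3 >= 0

Solving the primal: x* = (1.25, 11).
  primal value c^T x* = 71.
Solving the dual: y* = (0, 2, 1).
  dual value b^T y* = 71.
Strong duality: c^T x* = b^T y*. Confirmed.

71


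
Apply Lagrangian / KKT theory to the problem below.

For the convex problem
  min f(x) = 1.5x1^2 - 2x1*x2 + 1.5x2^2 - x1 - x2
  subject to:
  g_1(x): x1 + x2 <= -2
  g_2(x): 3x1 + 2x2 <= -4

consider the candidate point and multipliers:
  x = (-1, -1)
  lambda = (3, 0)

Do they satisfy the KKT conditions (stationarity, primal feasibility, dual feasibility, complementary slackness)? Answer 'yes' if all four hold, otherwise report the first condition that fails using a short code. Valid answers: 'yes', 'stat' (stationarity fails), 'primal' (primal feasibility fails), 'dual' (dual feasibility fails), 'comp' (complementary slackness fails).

Gradient of f: grad f(x) = Q x + c = (-2, -2)
Constraint values g_i(x) = a_i^T x - b_i:
  g_1((-1, -1)) = 0
  g_2((-1, -1)) = -1
Stationarity residual: grad f(x) + sum_i lambda_i a_i = (1, 1)
  -> stationarity FAILS
Primal feasibility (all g_i <= 0): OK
Dual feasibility (all lambda_i >= 0): OK
Complementary slackness (lambda_i * g_i(x) = 0 for all i): OK

Verdict: the first failing condition is stationarity -> stat.

stat


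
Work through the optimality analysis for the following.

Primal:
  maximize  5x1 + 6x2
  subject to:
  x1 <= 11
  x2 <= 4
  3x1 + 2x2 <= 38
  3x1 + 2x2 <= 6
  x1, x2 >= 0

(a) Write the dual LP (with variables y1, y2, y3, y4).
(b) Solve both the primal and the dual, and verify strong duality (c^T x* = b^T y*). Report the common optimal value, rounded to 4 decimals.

The standard primal-dual pair for 'max c^T x s.t. A x <= b, x >= 0' is:
  Dual:  min b^T y  s.t.  A^T y >= c,  y >= 0.

So the dual LP is:
  minimize  11y1 + 4y2 + 38y3 + 6y4
  subject to:
    y1 + 3y3 + 3y4 >= 5
    y2 + 2y3 + 2y4 >= 6
    y1, y2, y3, y4 >= 0

Solving the primal: x* = (0, 3).
  primal value c^T x* = 18.
Solving the dual: y* = (0, 0, 0, 3).
  dual value b^T y* = 18.
Strong duality: c^T x* = b^T y*. Confirmed.

18


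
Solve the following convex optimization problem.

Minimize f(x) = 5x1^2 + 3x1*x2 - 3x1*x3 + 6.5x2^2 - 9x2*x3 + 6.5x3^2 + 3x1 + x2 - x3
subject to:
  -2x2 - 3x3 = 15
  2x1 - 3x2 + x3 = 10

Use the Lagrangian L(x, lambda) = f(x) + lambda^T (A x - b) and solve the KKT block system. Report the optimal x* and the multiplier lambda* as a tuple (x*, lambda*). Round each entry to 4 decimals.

Form the Lagrangian:
  L(x, lambda) = (1/2) x^T Q x + c^T x + lambda^T (A x - b)
Stationarity (grad_x L = 0): Q x + c + A^T lambda = 0.
Primal feasibility: A x = b.

This gives the KKT block system:
  [ Q   A^T ] [ x     ]   [-c ]
  [ A    0  ] [ lambda ] = [ b ]

Solving the linear system:
  x*      = (0.8956, -3.6024, -2.5984)
  lambda* = (-3.1719, -4.4718)
  f(x*)   = 46.9898

x* = (0.8956, -3.6024, -2.5984), lambda* = (-3.1719, -4.4718)


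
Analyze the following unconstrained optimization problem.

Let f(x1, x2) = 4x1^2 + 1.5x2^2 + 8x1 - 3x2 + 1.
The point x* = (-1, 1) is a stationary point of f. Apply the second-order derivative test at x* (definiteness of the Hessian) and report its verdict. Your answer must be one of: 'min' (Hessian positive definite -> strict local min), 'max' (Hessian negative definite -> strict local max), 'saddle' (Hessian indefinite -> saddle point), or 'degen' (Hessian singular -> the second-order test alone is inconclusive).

Compute the Hessian H = grad^2 f:
  H = [[8, 0], [0, 3]]
Verify stationarity: grad f(x*) = H x* + g = (0, 0).
Eigenvalues of H: 3, 8.
Both eigenvalues > 0, so H is positive definite -> x* is a strict local min.

min


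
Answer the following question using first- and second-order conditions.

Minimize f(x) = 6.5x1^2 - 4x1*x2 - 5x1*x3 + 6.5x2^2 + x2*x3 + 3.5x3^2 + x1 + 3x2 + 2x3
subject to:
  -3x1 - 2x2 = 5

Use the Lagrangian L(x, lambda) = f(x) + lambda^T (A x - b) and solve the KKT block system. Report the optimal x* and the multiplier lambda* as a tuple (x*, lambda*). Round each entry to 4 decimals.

Form the Lagrangian:
  L(x, lambda) = (1/2) x^T Q x + c^T x + lambda^T (A x - b)
Stationarity (grad_x L = 0): Q x + c + A^T lambda = 0.
Primal feasibility: A x = b.

This gives the KKT block system:
  [ Q   A^T ] [ x     ]   [-c ]
  [ A    0  ] [ lambda ] = [ b ]

Solving the linear system:
  x*      = (-1.1363, -0.7956, -0.9837)
  lambda* = (-1.8904)
  f(x*)   = 1.9807

x* = (-1.1363, -0.7956, -0.9837), lambda* = (-1.8904)


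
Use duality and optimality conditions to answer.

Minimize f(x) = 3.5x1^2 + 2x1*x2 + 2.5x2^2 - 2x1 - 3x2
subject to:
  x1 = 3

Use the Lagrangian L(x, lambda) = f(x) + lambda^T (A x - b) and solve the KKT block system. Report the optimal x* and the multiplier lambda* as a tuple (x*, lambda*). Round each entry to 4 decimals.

Form the Lagrangian:
  L(x, lambda) = (1/2) x^T Q x + c^T x + lambda^T (A x - b)
Stationarity (grad_x L = 0): Q x + c + A^T lambda = 0.
Primal feasibility: A x = b.

This gives the KKT block system:
  [ Q   A^T ] [ x     ]   [-c ]
  [ A    0  ] [ lambda ] = [ b ]

Solving the linear system:
  x*      = (3, -0.6)
  lambda* = (-17.8)
  f(x*)   = 24.6

x* = (3, -0.6), lambda* = (-17.8)


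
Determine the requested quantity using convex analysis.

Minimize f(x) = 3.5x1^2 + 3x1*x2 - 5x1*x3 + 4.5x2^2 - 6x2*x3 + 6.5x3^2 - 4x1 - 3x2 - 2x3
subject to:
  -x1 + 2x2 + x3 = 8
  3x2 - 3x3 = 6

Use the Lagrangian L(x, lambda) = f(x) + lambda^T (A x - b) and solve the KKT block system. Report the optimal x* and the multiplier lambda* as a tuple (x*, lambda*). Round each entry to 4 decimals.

Form the Lagrangian:
  L(x, lambda) = (1/2) x^T Q x + c^T x + lambda^T (A x - b)
Stationarity (grad_x L = 0): Q x + c + A^T lambda = 0.
Primal feasibility: A x = b.

This gives the KKT block system:
  [ Q   A^T ] [ x     ]   [-c ]
  [ A    0  ] [ lambda ] = [ b ]

Solving the linear system:
  x*      = (-0.6066, 3.1311, 1.1311)
  lambda* = (-4.5082, -2.5191)
  f(x*)   = 20.9754

x* = (-0.6066, 3.1311, 1.1311), lambda* = (-4.5082, -2.5191)
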